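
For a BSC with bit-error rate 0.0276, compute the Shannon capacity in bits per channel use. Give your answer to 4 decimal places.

0.8178 bits

Binary symmetric channel: C = 1 − h₂(ε) where h₂ is the binary entropy function.
h₂(0.0276) = −0.0276·log₂0.0276 − 0.9724·log₂0.9724 = 0.1822.
C = 1 − 0.1822 = 0.8178 bits per channel use.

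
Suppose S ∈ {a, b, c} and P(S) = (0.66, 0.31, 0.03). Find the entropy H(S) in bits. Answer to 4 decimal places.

1.0712 bits

H(S) = −Σ p·log₂ p.
  −(0.66)·log₂(0.66) = 0.39564
  −(0.31)·log₂(0.31) = 0.52379
  −(0.03)·log₂(0.03) = 0.15177
Sum: 0.39564 + 0.52379 + 0.15177 = 1.0712 bits.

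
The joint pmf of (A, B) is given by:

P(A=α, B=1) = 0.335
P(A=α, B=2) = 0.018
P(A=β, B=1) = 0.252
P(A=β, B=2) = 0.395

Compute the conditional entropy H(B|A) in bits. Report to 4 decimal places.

0.7266 bits

Chain rule: H(B|A) = H(A,B) − H(A).
Marginals: p(A) = (0.3530, 0.6470), p(B) = (0.5870, 0.4130).
H(A,B) = 1.6633 bits; H(A) = 0.9367 bits.
H(B|A) = 1.6633 − 0.9367 = 0.7266 bits.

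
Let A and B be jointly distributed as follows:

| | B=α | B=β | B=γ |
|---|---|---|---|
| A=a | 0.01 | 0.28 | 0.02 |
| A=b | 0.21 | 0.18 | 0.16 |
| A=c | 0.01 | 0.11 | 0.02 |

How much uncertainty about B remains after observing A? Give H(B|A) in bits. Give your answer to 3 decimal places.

1.169 bits

Marginals: p(A) = (0.3100, 0.5500, 0.1400), p(B) = (0.2300, 0.5700, 0.2000).
H(B|A) = Σ p(A) · H(B|A=·).
  A=a: p=0.3100, H(B|A=a) = 0.5476
  A=b: p=0.5500, H(B|A=b) = 1.5760
  A=c: p=0.1400, H(B|A=c) = 0.9464
Weighted sum = 1.169 bits.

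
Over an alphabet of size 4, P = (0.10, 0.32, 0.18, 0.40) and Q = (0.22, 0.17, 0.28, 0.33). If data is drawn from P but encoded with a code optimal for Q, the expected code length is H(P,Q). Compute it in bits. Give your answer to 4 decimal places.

2.0068 bits

H(P,Q) = −Σ p·log₂ q.
  −0.10·log₂(0.22) = 0.21844
  −0.32·log₂(0.17) = 0.81805
  −0.18·log₂(0.28) = 0.33057
  −0.40·log₂(0.33) = 0.63978
H(P,Q) = 2.0068 bits.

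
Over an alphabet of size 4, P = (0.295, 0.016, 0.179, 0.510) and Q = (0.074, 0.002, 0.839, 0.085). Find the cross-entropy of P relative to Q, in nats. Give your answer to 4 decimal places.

2.1561 nats

H(P,Q) = −Σ p·ln q.
  −0.295·ln(0.074) = 0.76809
  −0.016·ln(0.002) = 0.09943
  −0.179·ln(0.839) = 0.03142
  −0.510·ln(0.085) = 1.25720
H(P,Q) = 2.1561 nats.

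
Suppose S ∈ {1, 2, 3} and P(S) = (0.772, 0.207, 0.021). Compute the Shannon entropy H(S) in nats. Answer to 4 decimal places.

H(S) = −Σ p·ln p.
  −(0.772)·ln(0.772) = 0.19977
  −(0.207)·ln(0.207) = 0.32603
  −(0.021)·ln(0.021) = 0.08113
Sum: 0.19977 + 0.32603 + 0.08113 = 0.6069 nats.

0.6069 nats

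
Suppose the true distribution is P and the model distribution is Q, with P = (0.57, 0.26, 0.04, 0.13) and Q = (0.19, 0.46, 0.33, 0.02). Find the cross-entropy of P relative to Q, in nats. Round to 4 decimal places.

1.7014 nats

H(P,Q) = −Σ p·ln q.
  −0.57·ln(0.19) = 0.94662
  −0.26·ln(0.46) = 0.20190
  −0.04·ln(0.33) = 0.04435
  −0.13·ln(0.02) = 0.50856
H(P,Q) = 1.7014 nats.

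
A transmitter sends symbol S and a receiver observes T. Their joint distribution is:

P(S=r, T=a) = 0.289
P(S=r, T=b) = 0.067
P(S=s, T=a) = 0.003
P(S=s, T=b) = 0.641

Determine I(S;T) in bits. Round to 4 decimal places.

0.5954 bits

Marginals: p(S) = (0.3560, 0.6440), p(T) = (0.2920, 0.7080).
I(S;T) = H(S) + H(T) − H(S,T).
H(S) = 0.9393, H(T) = 0.8713, H(S,T) = 1.2152.
I(S;T) = 0.9393 + 0.8713 − 1.2152 = 0.5954 bits.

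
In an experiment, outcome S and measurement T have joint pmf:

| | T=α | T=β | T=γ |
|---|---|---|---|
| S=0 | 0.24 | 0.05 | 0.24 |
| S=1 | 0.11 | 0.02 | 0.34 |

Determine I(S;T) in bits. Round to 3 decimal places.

Marginals: p(S) = (0.5300, 0.4700), p(T) = (0.3500, 0.0700, 0.5800).
I(S;T) = Σ p(x,y)·log₂[p(x,y)/(p(x)p(y))].
  (0,α): 0.24·log₂(1.2938) = 0.0892
  (0,β): 0.05·log₂(1.3477) = 0.0215
  (0,γ): 0.24·log₂(0.7807) = -0.0857
  (1,α): 0.11·log₂(0.6687) = -0.0639
  (1,β): 0.02·log₂(0.6079) = -0.0144
  (1,γ): 0.34·log₂(1.2472) = 0.1084
Sum = 0.055 bits.

0.055 bits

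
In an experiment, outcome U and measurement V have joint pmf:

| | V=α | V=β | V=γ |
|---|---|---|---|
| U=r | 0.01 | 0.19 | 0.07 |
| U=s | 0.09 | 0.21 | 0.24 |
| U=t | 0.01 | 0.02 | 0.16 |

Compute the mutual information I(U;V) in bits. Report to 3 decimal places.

Marginals: p(U) = (0.2700, 0.5400, 0.1900), p(V) = (0.1100, 0.4200, 0.4700).
I(U;V) = H(U) + H(V) − H(U,V).
H(U) = 1.4453, H(V) = 1.3879, H(U,V) = 2.6722.
I(U;V) = 1.4453 + 1.3879 − 2.6722 = 0.161 bits.

0.161 bits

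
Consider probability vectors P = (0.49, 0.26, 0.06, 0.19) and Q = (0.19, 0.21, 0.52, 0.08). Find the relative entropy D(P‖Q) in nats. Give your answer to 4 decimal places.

D(P‖Q) = Σ p·ln(p/q).
  0.49·ln(0.49/0.19) = 0.46422
  0.26·ln(0.26/0.21) = 0.05553
  0.06·ln(0.06/0.52) = -0.12957
  0.19·ln(0.19/0.08) = 0.16435
D(P‖Q) = 0.5545 nats.

0.5545 nats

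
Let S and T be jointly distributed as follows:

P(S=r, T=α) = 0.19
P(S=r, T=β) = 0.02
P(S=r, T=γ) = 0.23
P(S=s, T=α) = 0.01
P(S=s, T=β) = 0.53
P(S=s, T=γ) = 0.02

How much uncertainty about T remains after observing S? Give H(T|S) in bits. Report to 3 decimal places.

0.731 bits

Marginals: p(S) = (0.4400, 0.5600), p(T) = (0.2000, 0.5500, 0.2500).
H(T|S) = Σ p(S) · H(T|S=·).
  S=r: p=0.4400, H(T|S=r) = 1.2151
  S=s: p=0.5600, H(T|S=s) = 0.3506
Weighted sum = 0.731 bits.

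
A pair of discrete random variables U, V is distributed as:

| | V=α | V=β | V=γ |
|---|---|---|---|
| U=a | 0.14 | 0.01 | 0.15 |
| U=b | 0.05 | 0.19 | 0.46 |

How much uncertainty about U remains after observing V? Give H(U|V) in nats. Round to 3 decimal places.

Marginals: p(U) = (0.3000, 0.7000), p(V) = (0.1900, 0.2000, 0.6100).
H(U|V) = Σ p(V) · H(U|V=·).
  V=α: p=0.1900, H(U|V=α) = 0.5763
  V=β: p=0.2000, H(U|V=β) = 0.1985
  V=γ: p=0.6100, H(U|V=γ) = 0.5578
Weighted sum = 0.489 nats.

0.489 nats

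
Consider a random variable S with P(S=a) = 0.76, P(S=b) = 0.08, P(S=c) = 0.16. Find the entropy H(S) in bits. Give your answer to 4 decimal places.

H(S) = −Σ p·log₂ p.
  −(0.76)·log₂(0.76) = 0.30091
  −(0.08)·log₂(0.08) = 0.29151
  −(0.16)·log₂(0.16) = 0.42302
Sum: 0.30091 + 0.29151 + 0.42302 = 1.0154 bits.

1.0154 bits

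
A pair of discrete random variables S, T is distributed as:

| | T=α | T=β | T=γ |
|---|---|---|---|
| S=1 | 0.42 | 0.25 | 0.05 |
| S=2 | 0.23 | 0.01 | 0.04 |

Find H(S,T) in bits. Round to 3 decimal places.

1.982 bits

H(S,T) = −Σ p(x,y)·log₂ p(x,y) over all 6 cells.
  cell (1,α): −0.42·log₂0.42 = 0.5256
  cell (1,β): −0.25·log₂0.25 = 0.5000
  cell (1,γ): −0.05·log₂0.05 = 0.2161
  cell (2,α): −0.23·log₂0.23 = 0.4877
  cell (2,β): −0.01·log₂0.01 = 0.0664
  cell (2,γ): −0.04·log₂0.04 = 0.1858
Sum = 1.982 bits.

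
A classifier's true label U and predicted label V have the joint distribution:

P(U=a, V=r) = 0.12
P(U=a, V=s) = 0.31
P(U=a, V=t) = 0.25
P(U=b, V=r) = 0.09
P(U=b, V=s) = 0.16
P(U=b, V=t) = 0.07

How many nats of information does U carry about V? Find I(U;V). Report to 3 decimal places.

0.014 nats

Marginals: p(U) = (0.6800, 0.3200), p(V) = (0.2100, 0.4700, 0.3200).
I(U;V) = Σ p(x,y)·ln[p(x,y)/(p(x)p(y))].
  (a,r): 0.12·ln(0.8403) = -0.0209
  (a,s): 0.31·ln(0.9700) = -0.0095
  (a,t): 0.25·ln(1.1489) = 0.0347
  (b,r): 0.09·ln(1.3393) = 0.0263
  (b,s): 0.16·ln(1.0638) = 0.0099
  (b,t): 0.07·ln(0.6836) = -0.0266
Sum = 0.014 nats.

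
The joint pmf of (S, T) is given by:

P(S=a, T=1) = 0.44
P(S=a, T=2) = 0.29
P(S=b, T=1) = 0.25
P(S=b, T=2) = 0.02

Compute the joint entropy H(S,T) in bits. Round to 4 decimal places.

1.6519 bits

H(S,T) = −Σ p(x,y)·log₂ p(x,y) over all 4 cells.
  cell (a,1): −0.44·log₂0.44 = 0.52115
  cell (a,2): −0.29·log₂0.29 = 0.51790
  cell (b,1): −0.25·log₂0.25 = 0.50000
  cell (b,2): −0.02·log₂0.02 = 0.11288
Sum = 1.6519 bits.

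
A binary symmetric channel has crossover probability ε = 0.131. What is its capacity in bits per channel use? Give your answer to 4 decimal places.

0.4398 bits

Binary symmetric channel: C = 1 − h₂(ε) where h₂ is the binary entropy function.
h₂(0.131) = −0.131·log₂0.131 − 0.869·log₂0.869 = 0.5602.
C = 1 − 0.5602 = 0.4398 bits per channel use.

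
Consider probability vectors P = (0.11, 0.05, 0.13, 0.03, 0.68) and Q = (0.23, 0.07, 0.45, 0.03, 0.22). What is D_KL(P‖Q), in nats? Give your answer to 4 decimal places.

D(P‖Q) = Σ p·ln(p/q).
  0.11·ln(0.11/0.23) = -0.08114
  0.05·ln(0.05/0.07) = -0.01682
  0.13·ln(0.13/0.45) = -0.16142
  0.03·ln(0.03/0.03) = 0.00000
  0.68·ln(0.68/0.22) = 0.76736
D(P‖Q) = 0.5080 nats.

0.5080 nats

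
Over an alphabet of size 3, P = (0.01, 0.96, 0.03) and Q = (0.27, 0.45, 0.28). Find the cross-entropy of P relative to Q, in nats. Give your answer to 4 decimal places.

0.8178 nats

H(P,Q) = −Σ p·ln q.
  −0.01·ln(0.27) = 0.01309
  −0.96·ln(0.45) = 0.76657
  −0.03·ln(0.28) = 0.03819
H(P,Q) = 0.8178 nats.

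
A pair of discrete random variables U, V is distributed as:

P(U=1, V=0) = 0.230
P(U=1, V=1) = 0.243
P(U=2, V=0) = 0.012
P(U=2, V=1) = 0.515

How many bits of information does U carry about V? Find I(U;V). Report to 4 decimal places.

Marginals: p(U) = (0.4730, 0.5270), p(V) = (0.2420, 0.7580).
I(U;V) = Σ p(x,y)·log₂[p(x,y)/(p(x)p(y))].
  (1,0): 0.230·log₂(2.0093) = 0.23154
  (1,1): 0.243·log₂(0.6778) = -0.13636
  (2,0): 0.012·log₂(0.0941) = -0.04092
  (2,1): 0.515·log₂(1.2892) = 0.18875
Sum = 0.2430 bits.

0.2430 bits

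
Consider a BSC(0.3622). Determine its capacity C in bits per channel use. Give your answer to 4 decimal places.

Binary symmetric channel: C = 1 − h₂(ε) where h₂ is the binary entropy function.
h₂(0.3622) = −0.3622·log₂0.3622 − 0.6378·log₂0.6378 = 0.9445.
C = 1 − 0.9445 = 0.0555 bits per channel use.

0.0555 bits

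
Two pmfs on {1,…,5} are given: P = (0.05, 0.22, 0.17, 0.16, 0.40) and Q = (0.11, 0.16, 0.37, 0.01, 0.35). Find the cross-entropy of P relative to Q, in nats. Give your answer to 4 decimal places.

H(P,Q) = −Σ p·ln q.
  −0.05·ln(0.11) = 0.11036
  −0.22·ln(0.16) = 0.40317
  −0.17·ln(0.37) = 0.16902
  −0.16·ln(0.01) = 0.73683
  −0.40·ln(0.35) = 0.41993
H(P,Q) = 1.8393 nats.

1.8393 nats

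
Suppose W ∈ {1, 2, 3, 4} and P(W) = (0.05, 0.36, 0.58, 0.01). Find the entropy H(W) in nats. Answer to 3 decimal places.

H(W) = −Σ p·ln p.
  −(0.05)·ln(0.05) = 0.1498
  −(0.36)·ln(0.36) = 0.3678
  −(0.58)·ln(0.58) = 0.3159
  −(0.01)·ln(0.01) = 0.0461
Sum: 0.1498 + 0.3678 + 0.3159 + 0.0461 = 0.880 nats.

0.880 nats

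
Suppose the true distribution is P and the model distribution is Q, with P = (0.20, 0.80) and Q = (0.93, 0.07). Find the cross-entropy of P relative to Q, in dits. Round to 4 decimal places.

0.9302 dits

H(P,Q) = −Σ p·log₁₀ q.
  −0.20·log₁₀(0.93) = 0.00630
  −0.80·log₁₀(0.07) = 0.92392
H(P,Q) = 0.9302 dits.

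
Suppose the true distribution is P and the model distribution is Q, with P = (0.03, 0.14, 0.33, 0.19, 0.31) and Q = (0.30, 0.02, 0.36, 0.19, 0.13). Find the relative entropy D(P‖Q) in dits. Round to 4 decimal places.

0.1928 dits

D(P‖Q) = Σ p·log₁₀(p/q).
  0.03·log₁₀(0.03/0.30) = -0.03000
  0.14·log₁₀(0.14/0.02) = 0.11831
  0.33·log₁₀(0.33/0.36) = -0.01247
  0.19·log₁₀(0.19/0.19) = 0.00000
  0.31·log₁₀(0.31/0.13) = 0.11700
D(P‖Q) = 0.1928 dits.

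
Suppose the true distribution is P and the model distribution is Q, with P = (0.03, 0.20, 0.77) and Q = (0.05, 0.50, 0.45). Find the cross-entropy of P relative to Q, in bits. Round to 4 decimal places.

1.2167 bits

H(P,Q) = −Σ p·log₂ q.
  −0.03·log₂(0.05) = 0.12966
  −0.20·log₂(0.50) = 0.20000
  −0.77·log₂(0.45) = 0.88704
H(P,Q) = 1.2167 bits.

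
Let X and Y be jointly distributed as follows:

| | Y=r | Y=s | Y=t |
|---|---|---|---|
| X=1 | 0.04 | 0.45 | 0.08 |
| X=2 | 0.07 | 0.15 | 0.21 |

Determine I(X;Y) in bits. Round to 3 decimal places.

Marginals: p(X) = (0.5700, 0.4300), p(Y) = (0.1100, 0.6000, 0.2900).
I(X;Y) = H(X) + H(Y) − H(X,Y).
H(X) = 0.9858, H(Y) = 1.3104, H(X,Y) = 2.1476.
I(X;Y) = 0.9858 + 1.3104 − 2.1476 = 0.149 bits.

0.149 bits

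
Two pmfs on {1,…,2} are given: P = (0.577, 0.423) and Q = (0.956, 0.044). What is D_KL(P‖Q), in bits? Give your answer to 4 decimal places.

0.9608 bits

D(P‖Q) = Σ p·log₂(p/q).
  0.577·log₂(0.577/0.956) = -0.42031
  0.423·log₂(0.423/0.044) = 1.38113
D(P‖Q) = 0.9608 bits.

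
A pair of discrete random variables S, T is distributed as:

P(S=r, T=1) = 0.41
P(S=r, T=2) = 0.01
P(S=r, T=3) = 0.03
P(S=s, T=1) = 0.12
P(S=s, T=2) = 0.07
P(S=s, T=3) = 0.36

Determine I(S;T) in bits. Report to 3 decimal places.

0.388 bits

Marginals: p(S) = (0.4500, 0.5500), p(T) = (0.5300, 0.0800, 0.3900).
I(S;T) = Σ p(x,y)·log₂[p(x,y)/(p(x)p(y))].
  (r,1): 0.41·log₂(1.7191) = 0.3205
  (r,2): 0.01·log₂(0.2778) = -0.0185
  (r,3): 0.03·log₂(0.1709) = -0.0765
  (s,1): 0.12·log₂(0.4117) = -0.1537
  (s,2): 0.07·log₂(1.5909) = 0.0469
  (s,3): 0.36·log₂(1.6783) = 0.2689
Sum = 0.388 bits.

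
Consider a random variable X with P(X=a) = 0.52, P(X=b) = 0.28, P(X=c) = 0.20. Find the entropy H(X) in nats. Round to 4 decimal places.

H(X) = −Σ p·ln p.
  −(0.52)·ln(0.52) = 0.34004
  −(0.28)·ln(0.28) = 0.35643
  −(0.20)·ln(0.20) = 0.32189
Sum: 0.34004 + 0.35643 + 0.32189 = 1.0184 nats.

1.0184 nats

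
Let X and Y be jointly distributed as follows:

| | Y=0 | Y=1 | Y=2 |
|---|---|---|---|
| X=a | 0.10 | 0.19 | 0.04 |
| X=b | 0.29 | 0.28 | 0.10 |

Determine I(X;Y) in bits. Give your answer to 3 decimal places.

0.016 bits

Marginals: p(X) = (0.3300, 0.6700), p(Y) = (0.3900, 0.4700, 0.1400).
I(X;Y) = H(X) + H(Y) − H(X,Y).
H(X) = 0.9149, H(Y) = 1.4389, H(X,Y) = 2.3375.
I(X;Y) = 0.9149 + 1.4389 − 2.3375 = 0.016 bits.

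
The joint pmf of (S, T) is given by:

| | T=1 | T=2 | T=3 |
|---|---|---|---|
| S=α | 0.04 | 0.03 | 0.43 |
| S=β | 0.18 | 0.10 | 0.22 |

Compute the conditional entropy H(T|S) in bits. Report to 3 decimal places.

Marginals: p(S) = (0.5000, 0.5000), p(T) = (0.2200, 0.1300, 0.6500).
H(T|S) = Σ p(S) · H(T|S=·).
  S=α: p=0.5000, H(T|S=α) = 0.7222
  S=β: p=0.5000, H(T|S=β) = 1.5161
Weighted sum = 1.119 bits.

1.119 bits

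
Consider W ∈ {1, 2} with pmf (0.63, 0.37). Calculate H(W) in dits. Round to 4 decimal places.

0.2862 dits

H(W) = −Σ p·log₁₀ p.
  −(0.63)·log₁₀(0.63) = 0.12642
  −(0.37)·log₁₀(0.37) = 0.15977
Sum: 0.12642 + 0.15977 = 0.2862 dits.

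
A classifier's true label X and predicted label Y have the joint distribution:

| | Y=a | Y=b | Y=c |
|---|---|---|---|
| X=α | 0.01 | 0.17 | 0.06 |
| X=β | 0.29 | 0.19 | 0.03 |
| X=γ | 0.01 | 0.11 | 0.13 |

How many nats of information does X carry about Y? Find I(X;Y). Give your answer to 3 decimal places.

Marginals: p(X) = (0.2400, 0.5100, 0.2500), p(Y) = (0.3100, 0.4700, 0.2200).
I(X;Y) = H(X) + H(Y) − H(X,Y).
H(X) = 1.0325, H(Y) = 1.0510, H(X,Y) = 1.8499.
I(X;Y) = 1.0325 + 1.0510 − 1.8499 = 0.234 nats.

0.234 nats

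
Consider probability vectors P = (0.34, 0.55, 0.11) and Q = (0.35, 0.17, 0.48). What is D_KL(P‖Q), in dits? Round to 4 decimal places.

D(P‖Q) = Σ p·log₁₀(p/q).
  0.34·log₁₀(0.34/0.35) = -0.00428
  0.55·log₁₀(0.55/0.17) = 0.28045
  0.11·log₁₀(0.11/0.48) = -0.07038
D(P‖Q) = 0.2058 dits.

0.2058 dits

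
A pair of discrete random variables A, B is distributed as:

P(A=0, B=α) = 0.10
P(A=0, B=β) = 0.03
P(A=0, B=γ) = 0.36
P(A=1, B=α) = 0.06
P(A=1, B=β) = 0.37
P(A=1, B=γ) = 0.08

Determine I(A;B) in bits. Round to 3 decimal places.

0.392 bits

Marginals: p(A) = (0.4900, 0.5100), p(B) = (0.1600, 0.4000, 0.4400).
I(A;B) = H(A) + H(B) − H(A,B).
H(A) = 0.9997, H(B) = 1.4729, H(A,B) = 2.0803.
I(A;B) = 0.9997 + 1.4729 − 2.0803 = 0.392 bits.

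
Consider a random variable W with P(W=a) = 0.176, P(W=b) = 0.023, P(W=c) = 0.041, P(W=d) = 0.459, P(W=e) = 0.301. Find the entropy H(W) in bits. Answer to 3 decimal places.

H(W) = −Σ p·log₂ p.
  −(0.176)·log₂(0.176) = 0.4411
  −(0.023)·log₂(0.023) = 0.1252
  −(0.041)·log₂(0.041) = 0.1889
  −(0.459)·log₂(0.459) = 0.5157
  −(0.301)·log₂(0.301) = 0.5214
Sum: 0.4411 + 0.1252 + 0.1889 + 0.5157 + 0.5214 = 1.792 bits.

1.792 bits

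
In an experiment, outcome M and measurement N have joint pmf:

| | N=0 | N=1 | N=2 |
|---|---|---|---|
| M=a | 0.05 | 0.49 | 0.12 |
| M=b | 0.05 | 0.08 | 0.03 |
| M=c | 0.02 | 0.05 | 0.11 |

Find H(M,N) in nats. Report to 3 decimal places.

H(M,N) = −Σ p(x,y)·ln p(x,y) over all 9 cells.
  cell (a,0): −0.05·ln0.05 = 0.1498
  cell (a,1): −0.49·ln0.49 = 0.3495
  cell (a,2): −0.12·ln0.12 = 0.2544
  cell (b,0): −0.05·ln0.05 = 0.1498
  cell (b,1): −0.08·ln0.08 = 0.2021
  cell (b,2): −0.03·ln0.03 = 0.1052
  cell (c,0): −0.02·ln0.02 = 0.0782
  cell (c,1): −0.05·ln0.05 = 0.1498
  cell (c,2): −0.11·ln0.11 = 0.2428
Sum = 1.682 nats.

1.682 nats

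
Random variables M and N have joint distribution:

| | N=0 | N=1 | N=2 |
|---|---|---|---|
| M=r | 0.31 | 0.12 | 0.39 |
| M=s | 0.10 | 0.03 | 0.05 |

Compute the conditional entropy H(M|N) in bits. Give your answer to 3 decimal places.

Chain rule: H(M|N) = H(M,N) − H(N).
Marginals: p(M) = (0.8200, 0.1800), p(N) = (0.4100, 0.1500, 0.4400).
H(M,N) = 2.1207 bits; H(N) = 1.4591 bits.
H(M|N) = 2.1207 − 1.4591 = 0.662 bits.

0.662 bits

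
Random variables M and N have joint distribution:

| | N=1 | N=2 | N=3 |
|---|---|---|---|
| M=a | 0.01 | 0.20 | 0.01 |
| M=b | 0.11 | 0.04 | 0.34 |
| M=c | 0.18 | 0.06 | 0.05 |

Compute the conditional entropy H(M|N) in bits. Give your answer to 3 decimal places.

Marginals: p(M) = (0.2200, 0.4900, 0.2900), p(N) = (0.3000, 0.3000, 0.4000).
H(M|N) = Σ p(N) · H(M|N=·).
  N=1: p=0.3000, H(M|N=1) = 1.1365
  N=2: p=0.3000, H(M|N=2) = 1.2419
  N=3: p=0.4000, H(M|N=3) = 0.7073
Weighted sum = 0.996 bits.

0.996 bits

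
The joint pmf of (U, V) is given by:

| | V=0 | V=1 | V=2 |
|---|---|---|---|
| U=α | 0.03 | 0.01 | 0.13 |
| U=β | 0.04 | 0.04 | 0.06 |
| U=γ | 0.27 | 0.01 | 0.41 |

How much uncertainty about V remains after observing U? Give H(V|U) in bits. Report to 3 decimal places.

Marginals: p(U) = (0.1700, 0.1400, 0.6900), p(V) = (0.3400, 0.0600, 0.6000).
H(V|U) = Σ p(U) · H(V|U=·).
  U=α: p=0.1700, H(V|U=α) = 0.9780
  U=β: p=0.1400, H(V|U=β) = 1.5567
  U=γ: p=0.6900, H(V|U=γ) = 1.0644
Weighted sum = 1.119 bits.

1.119 bits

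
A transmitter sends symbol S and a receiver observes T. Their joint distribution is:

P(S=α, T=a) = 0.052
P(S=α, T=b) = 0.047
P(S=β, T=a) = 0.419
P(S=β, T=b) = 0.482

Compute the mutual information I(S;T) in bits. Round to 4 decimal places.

0.0009 bits

Marginals: p(S) = (0.0990, 0.9010), p(T) = (0.4710, 0.5290).
I(S;T) = H(S) + H(T) − H(S,T).
H(S) = 0.4658, H(T) = 0.9976, H(S,T) = 1.4625.
I(S;T) = 0.4658 + 0.9976 − 1.4625 = 0.0009 bits.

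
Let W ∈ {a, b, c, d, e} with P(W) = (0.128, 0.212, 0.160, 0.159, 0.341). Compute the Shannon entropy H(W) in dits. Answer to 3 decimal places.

H(W) = −Σ p·log₁₀ p.
  −(0.128)·log₁₀(0.128) = 0.1143
  −(0.212)·log₁₀(0.212) = 0.1428
  −(0.160)·log₁₀(0.160) = 0.1273
  −(0.159)·log₁₀(0.159) = 0.1270
  −(0.341)·log₁₀(0.341) = 0.1593
Sum: 0.1143 + 0.1428 + 0.1273 + 0.1270 + 0.1593 = 0.671 dits.

0.671 dits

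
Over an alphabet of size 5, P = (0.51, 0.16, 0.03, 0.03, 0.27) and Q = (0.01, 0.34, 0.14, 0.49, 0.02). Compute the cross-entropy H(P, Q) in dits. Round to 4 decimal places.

H(P,Q) = −Σ p·log₁₀ q.
  −0.51·log₁₀(0.01) = 1.02000
  −0.16·log₁₀(0.34) = 0.07496
  −0.03·log₁₀(0.14) = 0.02562
  −0.03·log₁₀(0.49) = 0.00929
  −0.27·log₁₀(0.02) = 0.45872
H(P,Q) = 1.5886 dits.

1.5886 dits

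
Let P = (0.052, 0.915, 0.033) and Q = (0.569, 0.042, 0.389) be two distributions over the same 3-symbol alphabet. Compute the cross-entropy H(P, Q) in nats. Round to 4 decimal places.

2.9611 nats

H(P,Q) = −Σ p·ln q.
  −0.052·ln(0.569) = 0.02932
  −0.915·ln(0.042) = 2.90063
  −0.033·ln(0.389) = 0.03116
H(P,Q) = 2.9611 nats.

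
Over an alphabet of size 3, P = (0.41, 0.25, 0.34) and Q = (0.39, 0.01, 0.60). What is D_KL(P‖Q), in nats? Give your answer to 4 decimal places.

0.6321 nats

D(P‖Q) = Σ p·ln(p/q).
  0.41·ln(0.41/0.39) = 0.02050
  0.25·ln(0.25/0.01) = 0.80472
  0.34·ln(0.34/0.60) = -0.19311
D(P‖Q) = 0.6321 nats.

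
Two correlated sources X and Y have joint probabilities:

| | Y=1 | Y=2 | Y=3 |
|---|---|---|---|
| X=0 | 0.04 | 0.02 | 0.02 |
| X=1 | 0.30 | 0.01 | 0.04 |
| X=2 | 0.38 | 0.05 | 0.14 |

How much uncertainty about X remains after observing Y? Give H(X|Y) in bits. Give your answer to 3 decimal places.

Marginals: p(X) = (0.0800, 0.3500, 0.5700), p(Y) = (0.7200, 0.0800, 0.2000).
H(X|Y) = Σ p(Y) · H(X|Y=·).
  Y=1: p=0.7200, H(X|Y=1) = 1.2445
  Y=2: p=0.0800, H(X|Y=2) = 1.2988
  Y=3: p=0.2000, H(X|Y=3) = 1.1568
Weighted sum = 1.231 bits.

1.231 bits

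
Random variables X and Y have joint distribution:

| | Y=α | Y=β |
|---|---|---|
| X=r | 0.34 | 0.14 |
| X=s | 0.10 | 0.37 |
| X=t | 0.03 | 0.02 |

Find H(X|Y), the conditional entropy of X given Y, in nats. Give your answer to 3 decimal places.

Chain rule: H(X|Y) = H(X,Y) − H(Y).
Marginals: p(X) = (0.4800, 0.4700, 0.0500), p(Y) = (0.4700, 0.5300).
H(X,Y) = 1.4236 nats; H(Y) = 0.6913 nats.
H(X|Y) = 1.4236 − 0.6913 = 0.732 nats.

0.732 nats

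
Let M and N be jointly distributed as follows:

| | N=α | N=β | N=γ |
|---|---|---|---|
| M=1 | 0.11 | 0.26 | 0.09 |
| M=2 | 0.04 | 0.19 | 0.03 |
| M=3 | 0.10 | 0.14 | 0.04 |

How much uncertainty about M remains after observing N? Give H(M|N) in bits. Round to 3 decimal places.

Marginals: p(M) = (0.4600, 0.2600, 0.2800), p(N) = (0.2500, 0.5900, 0.1600).
H(M|N) = Σ p(N) · H(M|N=·).
  N=α: p=0.2500, H(M|N=α) = 1.4729
  N=β: p=0.5900, H(M|N=β) = 1.5398
  N=γ: p=0.1600, H(M|N=γ) = 1.4197
Weighted sum = 1.504 bits.

1.504 bits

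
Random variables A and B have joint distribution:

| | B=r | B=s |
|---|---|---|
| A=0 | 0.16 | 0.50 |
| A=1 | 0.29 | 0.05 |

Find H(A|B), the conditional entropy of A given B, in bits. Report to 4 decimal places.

0.6642 bits

Chain rule: H(A|B) = H(A,B) − H(B).
Marginals: p(A) = (0.6600, 0.3400), p(B) = (0.4500, 0.5500).
H(A,B) = 1.6570 bits; H(B) = 0.9928 bits.
H(A|B) = 1.6570 − 0.9928 = 0.6642 bits.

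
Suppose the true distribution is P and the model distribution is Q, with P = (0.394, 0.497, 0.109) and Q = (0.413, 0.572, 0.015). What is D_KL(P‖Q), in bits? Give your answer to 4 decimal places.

0.1843 bits

D(P‖Q) = Σ p·log₂(p/q).
  0.394·log₂(0.394/0.413) = -0.02677
  0.497·log₂(0.497/0.572) = -0.10078
  0.109·log₂(0.109/0.015) = 0.31188
D(P‖Q) = 0.1843 bits.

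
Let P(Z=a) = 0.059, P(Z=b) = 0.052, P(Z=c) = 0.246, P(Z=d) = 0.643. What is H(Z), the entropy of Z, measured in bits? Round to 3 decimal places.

1.370 bits

H(Z) = −Σ p·log₂ p.
  −(0.059)·log₂(0.059) = 0.2409
  −(0.052)·log₂(0.052) = 0.2218
  −(0.246)·log₂(0.246) = 0.4977
  −(0.643)·log₂(0.643) = 0.4097
Sum: 0.2409 + 0.2218 + 0.4977 + 0.4097 = 1.370 bits.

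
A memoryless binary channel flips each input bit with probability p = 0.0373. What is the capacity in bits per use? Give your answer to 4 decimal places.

0.7702 bits

Binary symmetric channel: C = 1 − h₂(ε) where h₂ is the binary entropy function.
h₂(0.0373) = −0.0373·log₂0.0373 − 0.9627·log₂0.9627 = 0.2298.
C = 1 − 0.2298 = 0.7702 bits per channel use.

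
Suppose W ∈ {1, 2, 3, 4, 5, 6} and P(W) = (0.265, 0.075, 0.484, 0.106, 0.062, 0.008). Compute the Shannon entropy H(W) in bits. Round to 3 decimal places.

1.942 bits

H(W) = −Σ p·log₂ p.
  −(0.265)·log₂(0.265) = 0.5077
  −(0.075)·log₂(0.075) = 0.2803
  −(0.484)·log₂(0.484) = 0.5067
  −(0.106)·log₂(0.106) = 0.3432
  −(0.062)·log₂(0.062) = 0.2487
  −(0.008)·log₂(0.008) = 0.0557
Sum: 0.5077 + 0.2803 + 0.5067 + 0.3432 + 0.2487 + 0.0557 = 1.942 bits.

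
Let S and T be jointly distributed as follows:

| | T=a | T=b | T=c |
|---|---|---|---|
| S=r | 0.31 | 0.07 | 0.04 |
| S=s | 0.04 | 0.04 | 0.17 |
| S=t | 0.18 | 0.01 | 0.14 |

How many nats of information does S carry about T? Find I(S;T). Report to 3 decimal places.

0.168 nats

Marginals: p(S) = (0.4200, 0.2500, 0.3300), p(T) = (0.5300, 0.1200, 0.3500).
I(S;T) = H(S) + H(T) − H(S,T).
H(S) = 1.0768, H(T) = 0.9584, H(S,T) = 1.8667.
I(S;T) = 1.0768 + 0.9584 − 1.8667 = 0.168 nats.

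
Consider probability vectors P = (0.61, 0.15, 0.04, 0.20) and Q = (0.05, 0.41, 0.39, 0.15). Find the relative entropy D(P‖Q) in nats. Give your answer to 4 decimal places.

1.3415 nats

D(P‖Q) = Σ p·ln(p/q).
  0.61·ln(0.61/0.05) = 1.52588
  0.15·ln(0.15/0.41) = -0.15083
  0.04·ln(0.04/0.39) = -0.09109
  0.20·ln(0.20/0.15) = 0.05754
D(P‖Q) = 1.3415 nats.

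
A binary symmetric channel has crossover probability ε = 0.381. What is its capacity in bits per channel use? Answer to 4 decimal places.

Binary symmetric channel: C = 1 − h₂(ε) where h₂ is the binary entropy function.
h₂(0.381) = −0.381·log₂0.381 − 0.619·log₂0.619 = 0.9587.
C = 1 − 0.9587 = 0.0413 bits per channel use.

0.0413 bits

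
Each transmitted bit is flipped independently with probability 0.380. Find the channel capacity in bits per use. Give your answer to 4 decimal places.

0.0420 bits

Binary symmetric channel: C = 1 − h₂(ε) where h₂ is the binary entropy function.
h₂(0.380) = −0.380·log₂0.380 − 0.620·log₂0.620 = 0.9580.
C = 1 − 0.9580 = 0.0420 bits per channel use.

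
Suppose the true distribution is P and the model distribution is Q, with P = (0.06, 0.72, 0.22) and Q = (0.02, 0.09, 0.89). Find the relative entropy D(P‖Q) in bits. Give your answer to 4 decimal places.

1.8115 bits

D(P‖Q) = Σ p·log₂(p/q).
  0.06·log₂(0.06/0.02) = 0.09510
  0.72·log₂(0.72/0.09) = 2.16000
  0.22·log₂(0.22/0.89) = -0.44359
D(P‖Q) = 1.8115 bits.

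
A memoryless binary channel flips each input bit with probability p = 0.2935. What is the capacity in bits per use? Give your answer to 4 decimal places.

0.1268 bits

Binary symmetric channel: C = 1 − h₂(ε) where h₂ is the binary entropy function.
h₂(0.2935) = −0.2935·log₂0.2935 − 0.7065·log₂0.7065 = 0.8732.
C = 1 − 0.8732 = 0.1268 bits per channel use.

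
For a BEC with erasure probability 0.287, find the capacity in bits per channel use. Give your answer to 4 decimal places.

Binary erasure channel: capacity C = 1 − ε.
C = 1 − 0.287 = 0.7130 bits per channel use.

0.7130 bits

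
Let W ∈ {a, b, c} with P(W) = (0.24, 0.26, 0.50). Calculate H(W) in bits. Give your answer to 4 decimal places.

1.4994 bits

H(W) = −Σ p·log₂ p.
  −(0.24)·log₂(0.24) = 0.49413
  −(0.26)·log₂(0.26) = 0.50529
  −(0.50)·log₂(0.50) = 0.50000
Sum: 0.49413 + 0.50529 + 0.50000 = 1.4994 bits.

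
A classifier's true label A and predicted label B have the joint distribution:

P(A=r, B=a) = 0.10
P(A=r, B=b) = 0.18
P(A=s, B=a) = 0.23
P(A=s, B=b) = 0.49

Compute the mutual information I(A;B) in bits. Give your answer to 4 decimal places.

Marginals: p(A) = (0.2800, 0.7200), p(B) = (0.3300, 0.6700).
I(A;B) = Σ p(x,y)·log₂[p(x,y)/(p(x)p(y))].
  (r,a): 0.10·log₂(1.0823) = 0.01140
  (r,b): 0.18·log₂(0.9595) = -0.01074
  (s,a): 0.23·log₂(0.9680) = -0.01079
  (s,b): 0.49·log₂(1.0158) = 0.01105
Sum = 0.0009 bits.

0.0009 bits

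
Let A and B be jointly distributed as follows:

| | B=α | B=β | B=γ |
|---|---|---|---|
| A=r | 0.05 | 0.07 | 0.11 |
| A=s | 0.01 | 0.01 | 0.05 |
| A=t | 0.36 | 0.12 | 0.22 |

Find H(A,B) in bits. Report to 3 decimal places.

2.562 bits

H(A,B) = −Σ p(x,y)·log₂ p(x,y) over all 9 cells.
  cell (r,α): −0.05·log₂0.05 = 0.2161
  cell (r,β): −0.07·log₂0.07 = 0.2686
  cell (r,γ): −0.11·log₂0.11 = 0.3503
  cell (s,α): −0.01·log₂0.01 = 0.0664
  cell (s,β): −0.01·log₂0.01 = 0.0664
  cell (s,γ): −0.05·log₂0.05 = 0.2161
  cell (t,α): −0.36·log₂0.36 = 0.5306
  cell (t,β): −0.12·log₂0.12 = 0.3671
  cell (t,γ): −0.22·log₂0.22 = 0.4806
Sum = 2.562 bits.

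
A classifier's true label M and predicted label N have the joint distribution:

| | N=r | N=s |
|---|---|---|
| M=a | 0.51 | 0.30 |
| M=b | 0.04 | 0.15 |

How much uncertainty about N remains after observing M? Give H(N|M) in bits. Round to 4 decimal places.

0.9113 bits

Chain rule: H(N|M) = H(M,N) − H(M).
Marginals: p(M) = (0.8100, 0.1900), p(N) = (0.5500, 0.4500).
H(M,N) = 1.6128 bits; H(M) = 0.7015 bits.
H(N|M) = 1.6128 − 0.7015 = 0.9113 bits.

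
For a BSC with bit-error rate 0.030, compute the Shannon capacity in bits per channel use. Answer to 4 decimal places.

0.8056 bits

Binary symmetric channel: C = 1 − h₂(ε) where h₂ is the binary entropy function.
h₂(0.030) = −0.030·log₂0.030 − 0.970·log₂0.970 = 0.1944.
C = 1 − 0.1944 = 0.8056 bits per channel use.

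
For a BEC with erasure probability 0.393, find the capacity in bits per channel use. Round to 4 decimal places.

0.6070 bits

Binary erasure channel: capacity C = 1 − ε.
C = 1 − 0.393 = 0.6070 bits per channel use.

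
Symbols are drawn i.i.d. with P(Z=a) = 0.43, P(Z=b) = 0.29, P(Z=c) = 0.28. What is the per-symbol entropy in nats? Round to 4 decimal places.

H(Z) = −Σ p·ln p.
  −(0.43)·ln(0.43) = 0.36291
  −(0.29)·ln(0.29) = 0.35898
  −(0.28)·ln(0.28) = 0.35643
Sum: 0.36291 + 0.35898 + 0.35643 = 1.0783 nats.

1.0783 nats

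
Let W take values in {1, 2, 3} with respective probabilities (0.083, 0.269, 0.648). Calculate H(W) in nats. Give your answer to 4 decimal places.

H(W) = −Σ p·ln p.
  −(0.083)·ln(0.083) = 0.20658
  −(0.269)·ln(0.269) = 0.35321
  −(0.648)·ln(0.648) = 0.28114
Sum: 0.20658 + 0.35321 + 0.28114 = 0.8409 nats.

0.8409 nats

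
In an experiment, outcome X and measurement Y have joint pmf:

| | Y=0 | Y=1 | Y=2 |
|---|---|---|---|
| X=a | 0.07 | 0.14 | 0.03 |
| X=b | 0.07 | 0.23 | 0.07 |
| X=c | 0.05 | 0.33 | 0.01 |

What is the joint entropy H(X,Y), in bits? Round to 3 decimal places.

H(X,Y) = −Σ p(x,y)·log₂ p(x,y) over all 9 cells.
  cell (a,0): −0.07·log₂0.07 = 0.2686
  cell (a,1): −0.14·log₂0.14 = 0.3971
  cell (a,2): −0.03·log₂0.03 = 0.1518
  cell (b,0): −0.07·log₂0.07 = 0.2686
  cell (b,1): −0.23·log₂0.23 = 0.4877
  cell (b,2): −0.07·log₂0.07 = 0.2686
  cell (c,0): −0.05·log₂0.05 = 0.2161
  cell (c,1): −0.33·log₂0.33 = 0.5278
  cell (c,2): −0.01·log₂0.01 = 0.0664
Sum = 2.653 bits.

2.653 bits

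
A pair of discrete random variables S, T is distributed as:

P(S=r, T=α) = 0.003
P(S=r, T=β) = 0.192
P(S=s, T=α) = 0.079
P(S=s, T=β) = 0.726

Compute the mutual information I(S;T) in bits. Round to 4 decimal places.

0.0141 bits

Marginals: p(S) = (0.1950, 0.8050), p(T) = (0.0820, 0.9180).
I(S;T) = H(S) + H(T) − H(S,T).
H(S) = 0.7118, H(T) = 0.4092, H(S,T) = 1.1069.
I(S;T) = 0.7118 + 0.4092 − 1.1069 = 0.0141 bits.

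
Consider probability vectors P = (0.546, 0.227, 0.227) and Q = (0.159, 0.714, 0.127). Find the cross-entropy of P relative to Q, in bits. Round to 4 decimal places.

H(P,Q) = −Σ p·log₂ q.
  −0.546·log₂(0.159) = 1.44848
  −0.227·log₂(0.714) = 0.11032
  −0.227·log₂(0.127) = 0.67580
H(P,Q) = 2.2346 bits.

2.2346 bits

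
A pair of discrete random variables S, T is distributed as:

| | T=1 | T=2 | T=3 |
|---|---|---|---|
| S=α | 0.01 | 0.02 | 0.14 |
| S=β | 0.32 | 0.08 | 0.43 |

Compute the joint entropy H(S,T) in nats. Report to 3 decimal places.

1.329 nats

H(S,T) = −Σ p(x,y)·ln p(x,y) over all 6 cells.
  cell (α,1): −0.01·ln0.01 = 0.0461
  cell (α,2): −0.02·ln0.02 = 0.0782
  cell (α,3): −0.14·ln0.14 = 0.2753
  cell (β,1): −0.32·ln0.32 = 0.3646
  cell (β,2): −0.08·ln0.08 = 0.2021
  cell (β,3): −0.43·ln0.43 = 0.3629
Sum = 1.329 nats.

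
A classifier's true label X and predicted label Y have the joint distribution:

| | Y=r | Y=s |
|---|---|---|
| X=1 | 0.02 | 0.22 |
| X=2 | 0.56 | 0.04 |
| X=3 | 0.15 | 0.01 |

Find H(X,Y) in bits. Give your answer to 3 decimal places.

1.725 bits

H(X,Y) = −Σ p(x,y)·log₂ p(x,y) over all 6 cells.
  cell (1,r): −0.02·log₂0.02 = 0.1129
  cell (1,s): −0.22·log₂0.22 = 0.4806
  cell (2,r): −0.56·log₂0.56 = 0.4684
  cell (2,s): −0.04·log₂0.04 = 0.1858
  cell (3,r): −0.15·log₂0.15 = 0.4105
  cell (3,s): −0.01·log₂0.01 = 0.0664
Sum = 1.725 bits.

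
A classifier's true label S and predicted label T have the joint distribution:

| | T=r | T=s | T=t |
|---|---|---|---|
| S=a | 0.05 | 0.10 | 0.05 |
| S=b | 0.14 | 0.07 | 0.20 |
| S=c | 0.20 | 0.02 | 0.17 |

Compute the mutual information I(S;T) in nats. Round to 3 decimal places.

0.087 nats

Marginals: p(S) = (0.2000, 0.4100, 0.3900), p(T) = (0.3900, 0.1900, 0.4200).
I(S;T) = Σ p(x,y)·ln[p(x,y)/(p(x)p(y))].
  (a,r): 0.05·ln(0.6410) = -0.0222
  (a,s): 0.10·ln(2.6316) = 0.0968
  (a,t): 0.05·ln(0.5952) = -0.0259
  (b,r): 0.14·ln(0.8755) = -0.0186
  (b,s): 0.07·ln(0.8986) = -0.0075
  (b,t): 0.20·ln(1.1614) = 0.0299
  (c,r): 0.20·ln(1.3149) = 0.0548
  (c,s): 0.02·ln(0.2699) = -0.0262
  (c,t): 0.17·ln(1.0379) = 0.0063
Sum = 0.087 nats.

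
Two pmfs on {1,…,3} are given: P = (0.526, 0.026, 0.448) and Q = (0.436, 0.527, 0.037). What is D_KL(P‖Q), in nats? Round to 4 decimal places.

D(P‖Q) = Σ p·ln(p/q).
  0.526·ln(0.526/0.436) = 0.09871
  0.026·ln(0.026/0.527) = -0.07824
  0.448·ln(0.448/0.037) = 1.11726
D(P‖Q) = 1.1377 nats.

1.1377 nats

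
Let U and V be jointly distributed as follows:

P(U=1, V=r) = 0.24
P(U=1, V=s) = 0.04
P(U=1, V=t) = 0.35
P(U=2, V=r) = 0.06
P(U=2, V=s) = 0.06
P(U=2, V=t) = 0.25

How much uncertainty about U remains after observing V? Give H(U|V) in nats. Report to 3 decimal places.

0.625 nats

Marginals: p(U) = (0.6300, 0.3700), p(V) = (0.3000, 0.1000, 0.6000).
H(U|V) = Σ p(V) · H(U|V=·).
  V=r: p=0.3000, H(U|V=r) = 0.5004
  V=s: p=0.1000, H(U|V=s) = 0.6730
  V=t: p=0.6000, H(U|V=t) = 0.6792
Weighted sum = 0.625 nats.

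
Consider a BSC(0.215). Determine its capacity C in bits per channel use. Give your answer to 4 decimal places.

0.2491 bits

Binary symmetric channel: C = 1 − h₂(ε) where h₂ is the binary entropy function.
h₂(0.215) = −0.215·log₂0.215 − 0.785·log₂0.785 = 0.7509.
C = 1 − 0.7509 = 0.2491 bits per channel use.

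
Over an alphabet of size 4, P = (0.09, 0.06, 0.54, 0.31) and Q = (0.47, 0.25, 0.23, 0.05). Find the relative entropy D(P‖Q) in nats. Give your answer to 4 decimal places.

D(P‖Q) = Σ p·ln(p/q).
  0.09·ln(0.09/0.47) = -0.14876
  0.06·ln(0.06/0.25) = -0.08563
  0.54·ln(0.54/0.23) = 0.46088
  0.31·ln(0.31/0.05) = 0.56561
D(P‖Q) = 0.7921 nats.

0.7921 nats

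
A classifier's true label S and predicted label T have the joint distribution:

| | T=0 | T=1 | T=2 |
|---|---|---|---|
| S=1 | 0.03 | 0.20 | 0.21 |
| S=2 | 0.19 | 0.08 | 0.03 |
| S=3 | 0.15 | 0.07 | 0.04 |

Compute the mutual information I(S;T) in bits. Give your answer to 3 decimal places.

0.270 bits

Marginals: p(S) = (0.4400, 0.3000, 0.2600), p(T) = (0.3700, 0.3500, 0.2800).
I(S;T) = H(S) + H(T) − H(S,T).
H(S) = 1.5475, H(T) = 1.5751, H(S,T) = 2.8523.
I(S;T) = 1.5475 + 1.5751 − 2.8523 = 0.270 bits.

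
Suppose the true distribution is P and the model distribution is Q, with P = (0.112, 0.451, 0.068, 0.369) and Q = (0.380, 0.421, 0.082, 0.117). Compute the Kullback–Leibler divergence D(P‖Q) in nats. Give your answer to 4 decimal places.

D(P‖Q) = Σ p·ln(p/q).
  0.112·ln(0.112/0.380) = -0.13683
  0.451·ln(0.451/0.421) = 0.03104
  0.068·ln(0.068/0.082) = -0.01273
  0.369·ln(0.369/0.117) = 0.42384
D(P‖Q) = 0.3053 nats.

0.3053 nats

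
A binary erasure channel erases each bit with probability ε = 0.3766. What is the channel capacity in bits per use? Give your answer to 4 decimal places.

0.6234 bits

Binary erasure channel: capacity C = 1 − ε.
C = 1 − 0.3766 = 0.6234 bits per channel use.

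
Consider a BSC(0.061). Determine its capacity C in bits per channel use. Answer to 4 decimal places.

Binary symmetric channel: C = 1 − h₂(ε) where h₂ is the binary entropy function.
h₂(0.061) = −0.061·log₂0.061 − 0.939·log₂0.939 = 0.3314.
C = 1 − 0.3314 = 0.6686 bits per channel use.

0.6686 bits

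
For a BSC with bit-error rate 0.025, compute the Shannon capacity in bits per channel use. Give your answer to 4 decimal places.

0.8313 bits

Binary symmetric channel: C = 1 − h₂(ε) where h₂ is the binary entropy function.
h₂(0.025) = −0.025·log₂0.025 − 0.975·log₂0.975 = 0.1687.
C = 1 − 0.1687 = 0.8313 bits per channel use.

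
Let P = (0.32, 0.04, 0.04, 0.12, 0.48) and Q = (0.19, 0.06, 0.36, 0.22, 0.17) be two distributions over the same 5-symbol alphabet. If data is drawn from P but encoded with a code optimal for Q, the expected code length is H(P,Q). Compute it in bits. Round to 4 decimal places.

H(P,Q) = −Σ p·log₂ q.
  −0.32·log₂(0.19) = 0.76670
  −0.04·log₂(0.06) = 0.16236
  −0.04·log₂(0.36) = 0.05896
  −0.12·log₂(0.22) = 0.26213
  −0.48·log₂(0.17) = 1.22707
H(P,Q) = 2.4772 bits.

2.4772 bits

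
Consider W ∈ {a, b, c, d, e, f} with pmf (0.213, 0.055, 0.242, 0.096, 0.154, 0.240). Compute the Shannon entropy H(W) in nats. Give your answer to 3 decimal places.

1.688 nats

H(W) = −Σ p·ln p.
  −(0.213)·ln(0.213) = 0.3294
  −(0.055)·ln(0.055) = 0.1595
  −(0.242)·ln(0.242) = 0.3434
  −(0.096)·ln(0.096) = 0.2250
  −(0.154)·ln(0.154) = 0.2881
  −(0.240)·ln(0.240) = 0.3425
Sum: 0.3294 + 0.1595 + 0.3434 + 0.2250 + 0.2881 + 0.3425 = 1.688 nats.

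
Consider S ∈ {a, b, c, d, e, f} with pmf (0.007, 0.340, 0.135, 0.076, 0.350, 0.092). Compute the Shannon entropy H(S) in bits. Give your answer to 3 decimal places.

H(S) = −Σ p·log₂ p.
  −(0.007)·log₂(0.007) = 0.0501
  −(0.340)·log₂(0.340) = 0.5292
  −(0.135)·log₂(0.135) = 0.3900
  −(0.076)·log₂(0.076) = 0.2826
  −(0.350)·log₂(0.350) = 0.5301
  −(0.092)·log₂(0.092) = 0.3167
Sum: 0.0501 + 0.5292 + 0.3900 + 0.2826 + 0.5301 + 0.3167 = 2.099 bits.

2.099 bits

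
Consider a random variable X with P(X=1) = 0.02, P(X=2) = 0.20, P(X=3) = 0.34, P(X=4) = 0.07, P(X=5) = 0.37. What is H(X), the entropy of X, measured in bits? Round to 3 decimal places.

H(X) = −Σ p·log₂ p.
  −(0.02)·log₂(0.02) = 0.1129
  −(0.20)·log₂(0.20) = 0.4644
  −(0.34)·log₂(0.34) = 0.5292
  −(0.07)·log₂(0.07) = 0.2686
  −(0.37)·log₂(0.37) = 0.5307
Sum: 0.1129 + 0.4644 + 0.5292 + 0.2686 + 0.5307 = 1.906 bits.

1.906 bits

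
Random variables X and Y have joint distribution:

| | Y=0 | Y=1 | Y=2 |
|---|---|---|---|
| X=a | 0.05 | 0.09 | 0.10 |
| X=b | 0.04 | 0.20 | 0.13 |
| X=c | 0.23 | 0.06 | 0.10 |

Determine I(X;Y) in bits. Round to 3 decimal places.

0.181 bits

Marginals: p(X) = (0.2400, 0.3700, 0.3900), p(Y) = (0.3200, 0.3500, 0.3300).
I(X;Y) = Σ p(x,y)·log₂[p(x,y)/(p(x)p(y))].
  (a,0): 0.05·log₂(0.6510) = -0.0310
  (a,1): 0.09·log₂(1.0714) = 0.0090
  (a,2): 0.10·log₂(1.2626) = 0.0336
  (b,0): 0.04·log₂(0.3378) = -0.0626
  (b,1): 0.20·log₂(1.5444) = 0.1254
  (b,2): 0.13·log₂(1.0647) = 0.0118
  (c,0): 0.23·log₂(1.8429) = 0.2029
  (c,1): 0.06·log₂(0.4396) = -0.0712
  (c,2): 0.10·log₂(0.7770) = -0.0364
Sum = 0.181 bits.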